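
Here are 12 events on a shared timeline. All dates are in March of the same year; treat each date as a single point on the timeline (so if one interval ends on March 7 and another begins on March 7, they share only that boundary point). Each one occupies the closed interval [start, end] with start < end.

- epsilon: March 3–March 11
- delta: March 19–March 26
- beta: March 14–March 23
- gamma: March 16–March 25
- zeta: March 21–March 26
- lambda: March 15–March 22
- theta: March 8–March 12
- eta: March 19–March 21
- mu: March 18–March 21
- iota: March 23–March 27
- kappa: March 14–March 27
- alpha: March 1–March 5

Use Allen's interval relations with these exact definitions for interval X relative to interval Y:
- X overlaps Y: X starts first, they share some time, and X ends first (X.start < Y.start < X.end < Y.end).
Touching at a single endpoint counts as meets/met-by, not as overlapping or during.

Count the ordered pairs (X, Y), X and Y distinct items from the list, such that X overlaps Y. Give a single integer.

Checking all 132 ordered pairs for relation 'overlaps'; matching pairs in alphabetical order:
(alpha, epsilon): alpha overlaps epsilon ✓
(beta, delta): beta overlaps delta ✓
(beta, gamma): beta overlaps gamma ✓
(beta, zeta): beta overlaps zeta ✓
(delta, iota): delta overlaps iota ✓
(epsilon, theta): epsilon overlaps theta ✓
(gamma, delta): gamma overlaps delta ✓
(gamma, iota): gamma overlaps iota ✓
(gamma, zeta): gamma overlaps zeta ✓
(lambda, delta): lambda overlaps delta ✓
(lambda, gamma): lambda overlaps gamma ✓
(lambda, zeta): lambda overlaps zeta ✓
(mu, delta): mu overlaps delta ✓
(zeta, iota): zeta overlaps iota ✓
Count: 14.

14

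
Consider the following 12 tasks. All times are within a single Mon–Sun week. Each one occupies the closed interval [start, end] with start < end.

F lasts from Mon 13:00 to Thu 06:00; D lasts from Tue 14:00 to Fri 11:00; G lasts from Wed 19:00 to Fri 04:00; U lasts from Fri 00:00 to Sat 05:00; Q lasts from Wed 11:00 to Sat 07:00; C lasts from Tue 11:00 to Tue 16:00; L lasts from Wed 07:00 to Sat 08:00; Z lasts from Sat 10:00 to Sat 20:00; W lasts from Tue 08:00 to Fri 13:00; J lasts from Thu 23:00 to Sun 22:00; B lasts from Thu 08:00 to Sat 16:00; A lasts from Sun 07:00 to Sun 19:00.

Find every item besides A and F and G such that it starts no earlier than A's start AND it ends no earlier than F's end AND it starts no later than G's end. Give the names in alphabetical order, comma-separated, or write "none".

none

Conditions: its start is no earlier than A's start (X.start >= Sun 07:00) AND its end is no earlier than F's end (X.end >= Thu 06:00) AND its start is no later than G's end (X.start <= Fri 04:00).
B: start Thu 08:00 >= Sun 07:00? ✗; end Sat 16:00 >= Thu 06:00? ✓; start Thu 08:00 <= Fri 04:00? ✓ → no.
C: start Tue 11:00 >= Sun 07:00? ✗; end Tue 16:00 >= Thu 06:00? ✗; start Tue 11:00 <= Fri 04:00? ✓ → no.
D: start Tue 14:00 >= Sun 07:00? ✗; end Fri 11:00 >= Thu 06:00? ✓; start Tue 14:00 <= Fri 04:00? ✓ → no.
J: start Thu 23:00 >= Sun 07:00? ✗; end Sun 22:00 >= Thu 06:00? ✓; start Thu 23:00 <= Fri 04:00? ✓ → no.
L: start Wed 07:00 >= Sun 07:00? ✗; end Sat 08:00 >= Thu 06:00? ✓; start Wed 07:00 <= Fri 04:00? ✓ → no.
Q: start Wed 11:00 >= Sun 07:00? ✗; end Sat 07:00 >= Thu 06:00? ✓; start Wed 11:00 <= Fri 04:00? ✓ → no.
U: start Fri 00:00 >= Sun 07:00? ✗; end Sat 05:00 >= Thu 06:00? ✓; start Fri 00:00 <= Fri 04:00? ✓ → no.
W: start Tue 08:00 >= Sun 07:00? ✗; end Fri 13:00 >= Thu 06:00? ✓; start Tue 08:00 <= Fri 04:00? ✓ → no.
Z: start Sat 10:00 >= Sun 07:00? ✗; end Sat 20:00 >= Thu 06:00? ✓; start Sat 10:00 <= Fri 04:00? ✗ → no.
Result: none.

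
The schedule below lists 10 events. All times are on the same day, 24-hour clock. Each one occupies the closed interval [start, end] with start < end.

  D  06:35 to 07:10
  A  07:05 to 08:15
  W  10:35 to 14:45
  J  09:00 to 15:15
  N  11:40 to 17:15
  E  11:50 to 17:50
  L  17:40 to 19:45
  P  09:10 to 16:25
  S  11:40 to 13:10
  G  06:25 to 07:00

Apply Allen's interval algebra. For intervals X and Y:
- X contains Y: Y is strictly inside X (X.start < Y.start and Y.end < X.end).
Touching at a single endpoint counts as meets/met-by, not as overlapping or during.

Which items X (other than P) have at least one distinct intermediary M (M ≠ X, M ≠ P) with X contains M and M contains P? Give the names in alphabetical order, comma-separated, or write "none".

none

Target P = [09:10, 16:25].
Intermediaries M with M contains P: none.
Union: none.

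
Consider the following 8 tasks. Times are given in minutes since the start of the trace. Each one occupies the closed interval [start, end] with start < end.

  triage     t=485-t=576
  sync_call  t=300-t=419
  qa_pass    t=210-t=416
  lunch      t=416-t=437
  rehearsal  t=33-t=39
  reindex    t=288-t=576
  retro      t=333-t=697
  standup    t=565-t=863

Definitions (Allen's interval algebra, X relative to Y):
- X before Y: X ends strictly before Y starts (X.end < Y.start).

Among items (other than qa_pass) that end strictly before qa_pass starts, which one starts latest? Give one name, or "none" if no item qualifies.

Target qa_pass = [t=210, t=416].
lunch [t=416, t=437] → met-by → excluded.
rehearsal [t=33, t=39] → before → candidate.
reindex [t=288, t=576] → overlapped-by → excluded.
retro [t=333, t=697] → overlapped-by → excluded.
standup [t=565, t=863] → after → excluded.
sync_call [t=300, t=419] → overlapped-by → excluded.
triage [t=485, t=576] → after → excluded.
Among candidates, latest start is t=33 → rehearsal.

rehearsal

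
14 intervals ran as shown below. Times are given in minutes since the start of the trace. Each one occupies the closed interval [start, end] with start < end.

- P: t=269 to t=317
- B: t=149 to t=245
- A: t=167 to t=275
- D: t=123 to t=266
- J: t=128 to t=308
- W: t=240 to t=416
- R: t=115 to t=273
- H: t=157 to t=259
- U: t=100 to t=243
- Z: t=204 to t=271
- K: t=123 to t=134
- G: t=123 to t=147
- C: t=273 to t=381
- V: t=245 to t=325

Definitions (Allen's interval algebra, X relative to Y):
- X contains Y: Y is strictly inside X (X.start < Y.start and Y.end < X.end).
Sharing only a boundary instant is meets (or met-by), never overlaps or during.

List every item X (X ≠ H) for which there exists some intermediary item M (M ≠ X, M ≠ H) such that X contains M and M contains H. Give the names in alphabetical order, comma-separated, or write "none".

R

Target H = [t=157, t=259].
Intermediaries M with M contains H: D, J, R.
Via D — items with X contains D: R.
Via J — items with X contains J: none.
Via R — items with X contains R: none.
Union: R.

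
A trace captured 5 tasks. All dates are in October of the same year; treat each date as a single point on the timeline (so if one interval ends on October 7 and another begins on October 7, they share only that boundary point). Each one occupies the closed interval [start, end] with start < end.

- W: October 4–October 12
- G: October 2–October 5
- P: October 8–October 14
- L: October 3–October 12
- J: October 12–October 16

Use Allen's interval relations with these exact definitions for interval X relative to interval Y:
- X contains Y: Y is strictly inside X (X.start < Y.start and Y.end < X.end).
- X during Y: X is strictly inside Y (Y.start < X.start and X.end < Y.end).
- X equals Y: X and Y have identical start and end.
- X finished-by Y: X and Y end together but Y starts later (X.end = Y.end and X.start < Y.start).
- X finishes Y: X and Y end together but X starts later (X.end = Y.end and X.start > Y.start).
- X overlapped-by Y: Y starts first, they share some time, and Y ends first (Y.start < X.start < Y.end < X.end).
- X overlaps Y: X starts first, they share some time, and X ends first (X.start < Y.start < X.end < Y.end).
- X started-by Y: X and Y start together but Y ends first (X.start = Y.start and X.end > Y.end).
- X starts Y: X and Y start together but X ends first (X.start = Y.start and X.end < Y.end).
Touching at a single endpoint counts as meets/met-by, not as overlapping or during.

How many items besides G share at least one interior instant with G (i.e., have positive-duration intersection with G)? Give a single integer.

Target G = [October 2, October 5].
J [October 12, October 16] → after → no.
L [October 3, October 12] → overlapped-by → counts.
P [October 8, October 14] → after → no.
W [October 4, October 12] → overlapped-by → counts.
Total: 2.

2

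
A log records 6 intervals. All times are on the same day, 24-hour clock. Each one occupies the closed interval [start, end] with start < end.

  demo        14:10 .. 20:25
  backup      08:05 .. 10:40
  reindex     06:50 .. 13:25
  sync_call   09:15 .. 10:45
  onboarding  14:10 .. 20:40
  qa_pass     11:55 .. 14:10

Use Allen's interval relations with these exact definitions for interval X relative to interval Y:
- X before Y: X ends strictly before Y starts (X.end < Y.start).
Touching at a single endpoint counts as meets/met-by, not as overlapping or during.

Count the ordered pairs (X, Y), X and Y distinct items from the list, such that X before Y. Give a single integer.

Checking all 30 ordered pairs for relation 'before'; matching pairs in alphabetical order:
(backup, demo): backup before demo ✓
(backup, onboarding): backup before onboarding ✓
(backup, qa_pass): backup before qa_pass ✓
(reindex, demo): reindex before demo ✓
(reindex, onboarding): reindex before onboarding ✓
(sync_call, demo): sync_call before demo ✓
(sync_call, onboarding): sync_call before onboarding ✓
(sync_call, qa_pass): sync_call before qa_pass ✓
Count: 8.

8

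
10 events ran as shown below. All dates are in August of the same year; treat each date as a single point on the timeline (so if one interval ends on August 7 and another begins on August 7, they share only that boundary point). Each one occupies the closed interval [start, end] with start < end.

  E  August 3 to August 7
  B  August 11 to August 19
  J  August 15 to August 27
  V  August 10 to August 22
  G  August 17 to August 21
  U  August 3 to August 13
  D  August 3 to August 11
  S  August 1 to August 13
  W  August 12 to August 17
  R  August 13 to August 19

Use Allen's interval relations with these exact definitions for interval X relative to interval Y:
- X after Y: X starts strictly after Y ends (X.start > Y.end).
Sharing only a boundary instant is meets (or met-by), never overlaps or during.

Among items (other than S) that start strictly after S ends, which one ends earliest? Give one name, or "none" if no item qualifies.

G

Target S = [August 1, August 13].
B [August 11, August 19] → overlapped-by → excluded.
D [August 3, August 11] → during → excluded.
E [August 3, August 7] → during → excluded.
G [August 17, August 21] → after → candidate.
J [August 15, August 27] → after → candidate.
R [August 13, August 19] → met-by → excluded.
U [August 3, August 13] → finishes → excluded.
V [August 10, August 22] → overlapped-by → excluded.
W [August 12, August 17] → overlapped-by → excluded.
Among candidates, earliest end is August 21 → G.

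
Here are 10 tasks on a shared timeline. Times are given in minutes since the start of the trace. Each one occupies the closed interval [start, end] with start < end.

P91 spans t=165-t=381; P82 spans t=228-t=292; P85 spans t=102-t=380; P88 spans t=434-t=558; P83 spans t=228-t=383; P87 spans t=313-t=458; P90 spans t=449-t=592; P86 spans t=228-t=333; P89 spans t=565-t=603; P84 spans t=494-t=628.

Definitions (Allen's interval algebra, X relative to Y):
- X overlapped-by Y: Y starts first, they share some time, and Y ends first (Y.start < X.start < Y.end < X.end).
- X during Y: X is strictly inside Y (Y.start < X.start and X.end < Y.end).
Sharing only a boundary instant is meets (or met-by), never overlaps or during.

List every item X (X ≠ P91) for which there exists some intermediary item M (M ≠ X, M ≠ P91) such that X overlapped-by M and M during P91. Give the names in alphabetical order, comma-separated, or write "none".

P87

Target P91 = [t=165, t=381].
Intermediaries M with M during P91: P82, P86.
Via P82 — items with X overlapped-by P82: none.
Via P86 — items with X overlapped-by P86: P87.
Union: P87.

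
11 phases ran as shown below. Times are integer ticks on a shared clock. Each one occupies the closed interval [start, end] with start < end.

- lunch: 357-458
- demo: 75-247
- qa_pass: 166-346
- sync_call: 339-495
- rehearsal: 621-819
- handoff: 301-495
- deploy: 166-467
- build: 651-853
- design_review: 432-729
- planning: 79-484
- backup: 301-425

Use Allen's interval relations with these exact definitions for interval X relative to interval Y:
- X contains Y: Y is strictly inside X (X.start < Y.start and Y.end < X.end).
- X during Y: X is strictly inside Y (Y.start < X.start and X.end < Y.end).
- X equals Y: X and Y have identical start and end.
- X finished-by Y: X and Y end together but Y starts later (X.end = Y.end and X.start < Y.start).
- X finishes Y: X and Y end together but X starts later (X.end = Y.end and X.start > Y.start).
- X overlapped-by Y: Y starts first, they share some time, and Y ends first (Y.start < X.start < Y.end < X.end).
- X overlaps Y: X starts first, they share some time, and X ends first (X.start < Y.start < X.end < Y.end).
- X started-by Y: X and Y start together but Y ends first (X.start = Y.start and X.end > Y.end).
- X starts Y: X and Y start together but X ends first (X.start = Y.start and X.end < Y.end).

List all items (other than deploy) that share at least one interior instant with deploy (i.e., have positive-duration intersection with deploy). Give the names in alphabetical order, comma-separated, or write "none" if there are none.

backup, demo, design_review, handoff, lunch, planning, qa_pass, sync_call

Target deploy = [166, 467].
backup [301, 425] → during → yes.
build [651, 853] → after → no.
demo [75, 247] → overlaps → yes.
design_review [432, 729] → overlapped-by → yes.
handoff [301, 495] → overlapped-by → yes.
lunch [357, 458] → during → yes.
planning [79, 484] → contains → yes.
qa_pass [166, 346] → starts → yes.
rehearsal [621, 819] → after → no.
sync_call [339, 495] → overlapped-by → yes.
Result: backup, demo, design_review, handoff, lunch, planning, qa_pass, sync_call.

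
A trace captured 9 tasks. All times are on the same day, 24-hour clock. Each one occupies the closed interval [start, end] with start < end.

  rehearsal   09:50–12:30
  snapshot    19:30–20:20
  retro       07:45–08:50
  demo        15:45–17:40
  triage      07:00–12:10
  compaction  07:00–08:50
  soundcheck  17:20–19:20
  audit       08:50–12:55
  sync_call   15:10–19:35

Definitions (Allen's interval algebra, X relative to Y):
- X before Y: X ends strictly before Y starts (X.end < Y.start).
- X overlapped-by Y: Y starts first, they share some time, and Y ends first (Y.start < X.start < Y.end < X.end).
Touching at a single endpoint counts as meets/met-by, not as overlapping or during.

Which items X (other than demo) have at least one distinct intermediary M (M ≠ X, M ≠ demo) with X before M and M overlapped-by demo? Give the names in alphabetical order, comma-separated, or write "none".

Target demo = [15:45, 17:40].
Intermediaries M with M overlapped-by demo: soundcheck.
Via soundcheck — items with X before soundcheck: audit, compaction, rehearsal, retro, triage.
Union: audit, compaction, rehearsal, retro, triage.

audit, compaction, rehearsal, retro, triage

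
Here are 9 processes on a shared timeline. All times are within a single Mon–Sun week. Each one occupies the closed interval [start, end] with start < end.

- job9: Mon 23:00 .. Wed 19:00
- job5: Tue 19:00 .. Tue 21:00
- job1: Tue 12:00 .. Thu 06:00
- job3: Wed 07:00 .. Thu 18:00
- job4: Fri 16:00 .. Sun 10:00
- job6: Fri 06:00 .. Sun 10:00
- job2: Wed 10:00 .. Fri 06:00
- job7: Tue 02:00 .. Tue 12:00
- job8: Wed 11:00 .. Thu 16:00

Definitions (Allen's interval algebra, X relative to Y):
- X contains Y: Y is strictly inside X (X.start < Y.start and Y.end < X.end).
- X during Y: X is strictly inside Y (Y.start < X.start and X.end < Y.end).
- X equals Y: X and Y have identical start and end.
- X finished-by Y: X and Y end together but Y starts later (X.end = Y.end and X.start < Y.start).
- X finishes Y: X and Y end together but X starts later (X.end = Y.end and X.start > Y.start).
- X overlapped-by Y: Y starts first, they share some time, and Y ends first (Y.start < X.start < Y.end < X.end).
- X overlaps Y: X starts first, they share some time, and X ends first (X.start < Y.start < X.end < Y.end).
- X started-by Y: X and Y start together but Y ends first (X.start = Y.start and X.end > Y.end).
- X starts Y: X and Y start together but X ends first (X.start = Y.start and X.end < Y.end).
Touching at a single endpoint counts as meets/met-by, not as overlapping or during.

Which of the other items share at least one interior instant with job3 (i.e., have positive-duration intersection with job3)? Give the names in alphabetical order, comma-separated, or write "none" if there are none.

job1, job2, job8, job9

Target job3 = [Wed 07:00, Thu 18:00].
job1 [Tue 12:00, Thu 06:00] → overlaps → yes.
job2 [Wed 10:00, Fri 06:00] → overlapped-by → yes.
job4 [Fri 16:00, Sun 10:00] → after → no.
job5 [Tue 19:00, Tue 21:00] → before → no.
job6 [Fri 06:00, Sun 10:00] → after → no.
job7 [Tue 02:00, Tue 12:00] → before → no.
job8 [Wed 11:00, Thu 16:00] → during → yes.
job9 [Mon 23:00, Wed 19:00] → overlaps → yes.
Result: job1, job2, job8, job9.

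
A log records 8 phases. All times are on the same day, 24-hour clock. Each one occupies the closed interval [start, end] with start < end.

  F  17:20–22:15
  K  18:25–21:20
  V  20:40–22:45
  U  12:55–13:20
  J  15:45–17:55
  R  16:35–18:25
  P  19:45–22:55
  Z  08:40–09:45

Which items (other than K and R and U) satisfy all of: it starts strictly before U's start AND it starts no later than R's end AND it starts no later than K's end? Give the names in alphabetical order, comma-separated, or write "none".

Conditions: its start is strictly before U's start (X.start < 12:55) AND its start is no later than R's end (X.start <= 18:25) AND its start is no later than K's end (X.start <= 21:20).
F: start 17:20 < 12:55? ✗; start 17:20 <= 18:25? ✓; start 17:20 <= 21:20? ✓ → no.
J: start 15:45 < 12:55? ✗; start 15:45 <= 18:25? ✓; start 15:45 <= 21:20? ✓ → no.
P: start 19:45 < 12:55? ✗; start 19:45 <= 18:25? ✗; start 19:45 <= 21:20? ✓ → no.
V: start 20:40 < 12:55? ✗; start 20:40 <= 18:25? ✗; start 20:40 <= 21:20? ✓ → no.
Z: start 08:40 < 12:55? ✓; start 08:40 <= 18:25? ✓; start 08:40 <= 21:20? ✓ → yes.
Result: Z.

Z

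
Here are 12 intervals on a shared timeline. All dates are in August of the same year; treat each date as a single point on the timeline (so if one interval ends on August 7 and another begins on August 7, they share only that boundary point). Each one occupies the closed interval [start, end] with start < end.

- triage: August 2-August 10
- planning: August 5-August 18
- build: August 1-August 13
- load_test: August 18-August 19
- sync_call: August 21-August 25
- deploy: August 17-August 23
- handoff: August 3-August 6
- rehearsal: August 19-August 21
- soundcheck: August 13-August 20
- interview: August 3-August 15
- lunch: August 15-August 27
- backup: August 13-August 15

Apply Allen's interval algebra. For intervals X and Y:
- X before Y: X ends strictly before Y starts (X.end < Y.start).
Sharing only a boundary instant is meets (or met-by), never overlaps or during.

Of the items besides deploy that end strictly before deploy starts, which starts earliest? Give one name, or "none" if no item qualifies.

Target deploy = [August 17, August 23].
backup [August 13, August 15] → before → candidate.
build [August 1, August 13] → before → candidate.
handoff [August 3, August 6] → before → candidate.
interview [August 3, August 15] → before → candidate.
load_test [August 18, August 19] → during → excluded.
lunch [August 15, August 27] → contains → excluded.
planning [August 5, August 18] → overlaps → excluded.
rehearsal [August 19, August 21] → during → excluded.
soundcheck [August 13, August 20] → overlaps → excluded.
sync_call [August 21, August 25] → overlapped-by → excluded.
triage [August 2, August 10] → before → candidate.
Among candidates, earliest start is August 1 → build.

build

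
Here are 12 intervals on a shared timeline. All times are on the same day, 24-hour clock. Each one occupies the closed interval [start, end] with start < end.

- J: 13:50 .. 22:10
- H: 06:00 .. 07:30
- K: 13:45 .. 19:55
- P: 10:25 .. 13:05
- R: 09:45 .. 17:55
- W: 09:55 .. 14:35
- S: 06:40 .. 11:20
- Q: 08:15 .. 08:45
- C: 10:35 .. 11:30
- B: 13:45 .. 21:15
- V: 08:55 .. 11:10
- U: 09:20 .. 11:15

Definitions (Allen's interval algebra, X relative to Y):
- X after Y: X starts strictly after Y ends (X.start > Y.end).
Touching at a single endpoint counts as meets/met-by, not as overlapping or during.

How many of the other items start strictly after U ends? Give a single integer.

Target U = [09:20, 11:15].
B [13:45, 21:15] → after → counts.
C [10:35, 11:30] → overlapped-by → no.
H [06:00, 07:30] → before → no.
J [13:50, 22:10] → after → counts.
K [13:45, 19:55] → after → counts.
P [10:25, 13:05] → overlapped-by → no.
Q [08:15, 08:45] → before → no.
R [09:45, 17:55] → overlapped-by → no.
S [06:40, 11:20] → contains → no.
V [08:55, 11:10] → overlaps → no.
W [09:55, 14:35] → overlapped-by → no.
Total: 3.

3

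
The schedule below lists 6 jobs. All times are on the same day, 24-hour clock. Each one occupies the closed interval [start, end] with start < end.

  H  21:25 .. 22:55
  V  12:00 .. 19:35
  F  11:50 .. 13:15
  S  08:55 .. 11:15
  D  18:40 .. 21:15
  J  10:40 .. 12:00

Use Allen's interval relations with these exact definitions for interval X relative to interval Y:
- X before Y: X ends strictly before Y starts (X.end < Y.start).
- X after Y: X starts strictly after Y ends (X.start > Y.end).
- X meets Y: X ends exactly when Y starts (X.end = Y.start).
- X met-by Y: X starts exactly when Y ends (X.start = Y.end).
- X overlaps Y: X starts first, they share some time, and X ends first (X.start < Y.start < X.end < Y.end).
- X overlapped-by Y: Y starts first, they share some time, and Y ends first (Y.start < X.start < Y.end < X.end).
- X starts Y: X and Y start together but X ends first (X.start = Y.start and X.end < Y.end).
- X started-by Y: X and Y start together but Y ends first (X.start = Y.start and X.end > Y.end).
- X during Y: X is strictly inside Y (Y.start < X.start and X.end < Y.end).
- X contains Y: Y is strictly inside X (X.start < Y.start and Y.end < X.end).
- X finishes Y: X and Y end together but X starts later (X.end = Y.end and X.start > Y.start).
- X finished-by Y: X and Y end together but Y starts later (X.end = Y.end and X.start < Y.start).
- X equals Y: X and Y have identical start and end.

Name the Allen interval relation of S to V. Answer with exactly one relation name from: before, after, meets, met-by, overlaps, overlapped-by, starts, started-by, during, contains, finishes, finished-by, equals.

before

S = [08:55, 11:15]; V = [12:00, 19:35].
Compare endpoints: S.start < V.start, S.start < V.end, S.end < V.start, S.end < V.end.
That pattern is 'before'.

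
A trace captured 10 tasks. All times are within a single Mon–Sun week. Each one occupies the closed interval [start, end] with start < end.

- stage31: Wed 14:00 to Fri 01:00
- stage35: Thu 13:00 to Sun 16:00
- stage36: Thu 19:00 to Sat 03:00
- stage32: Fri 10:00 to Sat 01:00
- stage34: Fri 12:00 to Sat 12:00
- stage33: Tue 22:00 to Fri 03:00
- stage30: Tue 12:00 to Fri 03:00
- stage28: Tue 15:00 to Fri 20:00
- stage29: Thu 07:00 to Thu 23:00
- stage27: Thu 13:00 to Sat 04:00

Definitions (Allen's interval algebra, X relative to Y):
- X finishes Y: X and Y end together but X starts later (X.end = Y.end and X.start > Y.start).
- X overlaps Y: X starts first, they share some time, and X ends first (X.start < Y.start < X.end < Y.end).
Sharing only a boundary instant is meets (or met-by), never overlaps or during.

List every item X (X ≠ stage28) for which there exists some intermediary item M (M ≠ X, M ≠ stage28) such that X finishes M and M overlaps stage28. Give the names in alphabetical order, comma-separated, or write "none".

stage33

Target stage28 = [Tue 15:00, Fri 20:00].
Intermediaries M with M overlaps stage28: stage30.
Via stage30 — items with X finishes stage30: stage33.
Union: stage33.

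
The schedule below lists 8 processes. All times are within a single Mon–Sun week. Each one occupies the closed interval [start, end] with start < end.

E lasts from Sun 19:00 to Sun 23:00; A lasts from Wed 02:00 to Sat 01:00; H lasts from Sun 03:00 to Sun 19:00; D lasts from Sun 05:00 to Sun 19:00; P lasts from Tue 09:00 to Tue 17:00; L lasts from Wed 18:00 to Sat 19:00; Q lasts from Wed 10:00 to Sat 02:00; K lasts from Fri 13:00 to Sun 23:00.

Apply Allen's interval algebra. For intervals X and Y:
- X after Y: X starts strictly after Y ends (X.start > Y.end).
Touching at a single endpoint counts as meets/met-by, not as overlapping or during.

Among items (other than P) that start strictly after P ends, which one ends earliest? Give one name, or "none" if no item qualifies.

A

Target P = [Tue 09:00, Tue 17:00].
A [Wed 02:00, Sat 01:00] → after → candidate.
D [Sun 05:00, Sun 19:00] → after → candidate.
E [Sun 19:00, Sun 23:00] → after → candidate.
H [Sun 03:00, Sun 19:00] → after → candidate.
K [Fri 13:00, Sun 23:00] → after → candidate.
L [Wed 18:00, Sat 19:00] → after → candidate.
Q [Wed 10:00, Sat 02:00] → after → candidate.
Among candidates, earliest end is Sat 01:00 → A.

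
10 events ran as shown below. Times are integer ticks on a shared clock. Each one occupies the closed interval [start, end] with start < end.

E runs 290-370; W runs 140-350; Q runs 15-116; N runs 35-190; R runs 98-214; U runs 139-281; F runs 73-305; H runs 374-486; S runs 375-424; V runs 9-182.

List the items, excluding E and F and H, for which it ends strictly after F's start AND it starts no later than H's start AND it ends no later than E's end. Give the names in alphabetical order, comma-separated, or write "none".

Conditions: its end is strictly after F's start (X.end > 73) AND its start is no later than H's start (X.start <= 374) AND its end is no later than E's end (X.end <= 370).
N: end 190 > 73? ✓; start 35 <= 374? ✓; end 190 <= 370? ✓ → yes.
Q: end 116 > 73? ✓; start 15 <= 374? ✓; end 116 <= 370? ✓ → yes.
R: end 214 > 73? ✓; start 98 <= 374? ✓; end 214 <= 370? ✓ → yes.
S: end 424 > 73? ✓; start 375 <= 374? ✗; end 424 <= 370? ✗ → no.
U: end 281 > 73? ✓; start 139 <= 374? ✓; end 281 <= 370? ✓ → yes.
V: end 182 > 73? ✓; start 9 <= 374? ✓; end 182 <= 370? ✓ → yes.
W: end 350 > 73? ✓; start 140 <= 374? ✓; end 350 <= 370? ✓ → yes.
Result: N, Q, R, U, V, W.

N, Q, R, U, V, W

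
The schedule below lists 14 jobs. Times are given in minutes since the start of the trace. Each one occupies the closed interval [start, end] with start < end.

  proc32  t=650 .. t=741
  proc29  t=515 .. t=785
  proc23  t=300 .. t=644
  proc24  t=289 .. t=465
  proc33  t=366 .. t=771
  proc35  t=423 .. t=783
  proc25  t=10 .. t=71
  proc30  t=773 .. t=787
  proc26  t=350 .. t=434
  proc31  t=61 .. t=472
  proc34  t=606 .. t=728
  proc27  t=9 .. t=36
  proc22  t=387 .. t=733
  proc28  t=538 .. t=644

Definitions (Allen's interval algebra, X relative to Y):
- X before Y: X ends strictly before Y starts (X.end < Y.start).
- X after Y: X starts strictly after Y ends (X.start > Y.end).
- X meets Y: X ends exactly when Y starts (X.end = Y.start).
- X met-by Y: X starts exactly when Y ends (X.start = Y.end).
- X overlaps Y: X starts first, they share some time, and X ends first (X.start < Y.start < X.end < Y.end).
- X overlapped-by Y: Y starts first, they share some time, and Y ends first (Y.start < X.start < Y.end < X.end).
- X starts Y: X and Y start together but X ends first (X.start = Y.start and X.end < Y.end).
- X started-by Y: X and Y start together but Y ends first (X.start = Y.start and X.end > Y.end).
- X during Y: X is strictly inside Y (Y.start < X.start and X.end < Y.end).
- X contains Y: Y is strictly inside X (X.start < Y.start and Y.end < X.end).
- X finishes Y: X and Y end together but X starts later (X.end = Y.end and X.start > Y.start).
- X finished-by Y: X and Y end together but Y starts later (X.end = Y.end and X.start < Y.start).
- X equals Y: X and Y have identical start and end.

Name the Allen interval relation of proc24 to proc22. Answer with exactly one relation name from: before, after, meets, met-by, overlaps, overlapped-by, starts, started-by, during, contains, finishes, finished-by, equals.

proc24 = [t=289, t=465]; proc22 = [t=387, t=733].
Compare endpoints: proc24.start < proc22.start, proc24.start < proc22.end, proc24.end > proc22.start, proc24.end < proc22.end.
That pattern is 'overlaps'.

overlaps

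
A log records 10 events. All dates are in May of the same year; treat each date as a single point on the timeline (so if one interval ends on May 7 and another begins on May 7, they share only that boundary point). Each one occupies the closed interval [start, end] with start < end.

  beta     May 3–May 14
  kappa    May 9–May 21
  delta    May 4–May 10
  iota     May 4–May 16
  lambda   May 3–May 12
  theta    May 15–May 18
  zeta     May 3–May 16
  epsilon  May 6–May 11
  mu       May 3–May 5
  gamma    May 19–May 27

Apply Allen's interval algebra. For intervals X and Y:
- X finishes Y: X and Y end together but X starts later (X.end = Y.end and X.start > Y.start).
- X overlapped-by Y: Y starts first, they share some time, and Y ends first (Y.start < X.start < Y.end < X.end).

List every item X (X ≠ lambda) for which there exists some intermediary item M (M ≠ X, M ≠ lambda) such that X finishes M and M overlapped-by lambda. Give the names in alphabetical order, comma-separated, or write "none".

Target lambda = [May 3, May 12].
Intermediaries M with M overlapped-by lambda: iota, kappa.
Via iota — items with X finishes iota: none.
Via kappa — items with X finishes kappa: none.
Union: none.

none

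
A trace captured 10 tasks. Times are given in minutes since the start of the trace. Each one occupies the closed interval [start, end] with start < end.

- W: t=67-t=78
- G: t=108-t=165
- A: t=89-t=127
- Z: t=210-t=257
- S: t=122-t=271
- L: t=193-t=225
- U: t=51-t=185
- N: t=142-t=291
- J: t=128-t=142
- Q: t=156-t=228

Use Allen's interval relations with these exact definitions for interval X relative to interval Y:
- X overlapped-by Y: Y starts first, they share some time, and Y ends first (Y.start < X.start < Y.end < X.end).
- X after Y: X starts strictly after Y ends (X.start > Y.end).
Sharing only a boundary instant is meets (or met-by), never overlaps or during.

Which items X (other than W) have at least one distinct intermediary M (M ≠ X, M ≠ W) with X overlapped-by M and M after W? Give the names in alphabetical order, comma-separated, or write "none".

G, N, Q, S, Z

Target W = [t=67, t=78].
Intermediaries M with M after W: A, G, J, L, N, Q, S, Z.
Via A — items with X overlapped-by A: G, S.
Via G — items with X overlapped-by G: N, Q, S.
Via J — items with X overlapped-by J: none.
Via L — items with X overlapped-by L: Z.
Via N — items with X overlapped-by N: none.
Via Q — items with X overlapped-by Q: Z.
Via S — items with X overlapped-by S: N.
Via Z — items with X overlapped-by Z: none.
Union: G, N, Q, S, Z.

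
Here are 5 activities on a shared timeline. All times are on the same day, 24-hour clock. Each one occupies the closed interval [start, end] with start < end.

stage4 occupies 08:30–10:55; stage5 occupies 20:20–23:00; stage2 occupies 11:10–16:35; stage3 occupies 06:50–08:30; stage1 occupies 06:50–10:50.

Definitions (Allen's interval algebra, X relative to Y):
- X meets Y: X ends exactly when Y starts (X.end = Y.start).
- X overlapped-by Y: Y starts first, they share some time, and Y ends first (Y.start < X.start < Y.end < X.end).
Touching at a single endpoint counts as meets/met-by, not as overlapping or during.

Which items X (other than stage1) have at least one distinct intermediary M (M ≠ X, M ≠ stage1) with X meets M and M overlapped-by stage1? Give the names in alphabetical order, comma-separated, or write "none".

Target stage1 = [06:50, 10:50].
Intermediaries M with M overlapped-by stage1: stage4.
Via stage4 — items with X meets stage4: stage3.
Union: stage3.

stage3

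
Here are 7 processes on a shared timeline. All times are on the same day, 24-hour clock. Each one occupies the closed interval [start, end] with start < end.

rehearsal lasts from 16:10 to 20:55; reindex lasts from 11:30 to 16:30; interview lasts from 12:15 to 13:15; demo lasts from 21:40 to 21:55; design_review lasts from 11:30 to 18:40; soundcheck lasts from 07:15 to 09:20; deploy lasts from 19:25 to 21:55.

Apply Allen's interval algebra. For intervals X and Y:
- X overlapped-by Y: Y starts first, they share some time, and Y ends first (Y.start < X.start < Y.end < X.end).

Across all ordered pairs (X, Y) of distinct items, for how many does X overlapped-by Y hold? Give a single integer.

3

Checking all 42 ordered pairs for relation 'overlapped-by'; matching pairs in alphabetical order:
(deploy, rehearsal): deploy overlapped-by rehearsal ✓
(rehearsal, design_review): rehearsal overlapped-by design_review ✓
(rehearsal, reindex): rehearsal overlapped-by reindex ✓
Count: 3.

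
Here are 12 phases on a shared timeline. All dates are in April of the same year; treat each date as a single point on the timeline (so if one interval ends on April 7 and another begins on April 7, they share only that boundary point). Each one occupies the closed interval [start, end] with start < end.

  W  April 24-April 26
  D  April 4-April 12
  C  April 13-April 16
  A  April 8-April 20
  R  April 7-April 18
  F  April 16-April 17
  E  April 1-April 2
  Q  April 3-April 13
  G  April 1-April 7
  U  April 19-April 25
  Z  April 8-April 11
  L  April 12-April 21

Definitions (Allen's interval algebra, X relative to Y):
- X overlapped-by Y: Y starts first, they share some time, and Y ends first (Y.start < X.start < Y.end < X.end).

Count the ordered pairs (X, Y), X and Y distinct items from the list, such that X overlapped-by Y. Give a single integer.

Checking all 132 ordered pairs for relation 'overlapped-by'; matching pairs in alphabetical order:
(A, D): A overlapped-by D ✓
(A, Q): A overlapped-by Q ✓
(A, R): A overlapped-by R ✓
(D, G): D overlapped-by G ✓
(L, A): L overlapped-by A ✓
(L, Q): L overlapped-by Q ✓
(L, R): L overlapped-by R ✓
(Q, G): Q overlapped-by G ✓
(R, D): R overlapped-by D ✓
(R, Q): R overlapped-by Q ✓
(U, A): U overlapped-by A ✓
(U, L): U overlapped-by L ✓
(W, U): W overlapped-by U ✓
Count: 13.

13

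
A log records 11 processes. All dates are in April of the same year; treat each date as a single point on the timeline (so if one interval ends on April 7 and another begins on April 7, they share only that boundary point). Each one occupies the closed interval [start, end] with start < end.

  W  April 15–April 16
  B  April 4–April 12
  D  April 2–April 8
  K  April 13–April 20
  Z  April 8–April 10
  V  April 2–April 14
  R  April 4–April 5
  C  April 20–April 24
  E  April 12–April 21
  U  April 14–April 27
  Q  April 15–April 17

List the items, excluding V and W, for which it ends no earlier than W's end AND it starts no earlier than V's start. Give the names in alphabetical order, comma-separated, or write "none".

Conditions: its end is no earlier than W's end (X.end >= April 16) AND its start is no earlier than V's start (X.start >= April 2).
B: end April 12 >= April 16? ✗; start April 4 >= April 2? ✓ → no.
C: end April 24 >= April 16? ✓; start April 20 >= April 2? ✓ → yes.
D: end April 8 >= April 16? ✗; start April 2 >= April 2? ✓ → no.
E: end April 21 >= April 16? ✓; start April 12 >= April 2? ✓ → yes.
K: end April 20 >= April 16? ✓; start April 13 >= April 2? ✓ → yes.
Q: end April 17 >= April 16? ✓; start April 15 >= April 2? ✓ → yes.
R: end April 5 >= April 16? ✗; start April 4 >= April 2? ✓ → no.
U: end April 27 >= April 16? ✓; start April 14 >= April 2? ✓ → yes.
Z: end April 10 >= April 16? ✗; start April 8 >= April 2? ✓ → no.
Result: C, E, K, Q, U.

C, E, K, Q, U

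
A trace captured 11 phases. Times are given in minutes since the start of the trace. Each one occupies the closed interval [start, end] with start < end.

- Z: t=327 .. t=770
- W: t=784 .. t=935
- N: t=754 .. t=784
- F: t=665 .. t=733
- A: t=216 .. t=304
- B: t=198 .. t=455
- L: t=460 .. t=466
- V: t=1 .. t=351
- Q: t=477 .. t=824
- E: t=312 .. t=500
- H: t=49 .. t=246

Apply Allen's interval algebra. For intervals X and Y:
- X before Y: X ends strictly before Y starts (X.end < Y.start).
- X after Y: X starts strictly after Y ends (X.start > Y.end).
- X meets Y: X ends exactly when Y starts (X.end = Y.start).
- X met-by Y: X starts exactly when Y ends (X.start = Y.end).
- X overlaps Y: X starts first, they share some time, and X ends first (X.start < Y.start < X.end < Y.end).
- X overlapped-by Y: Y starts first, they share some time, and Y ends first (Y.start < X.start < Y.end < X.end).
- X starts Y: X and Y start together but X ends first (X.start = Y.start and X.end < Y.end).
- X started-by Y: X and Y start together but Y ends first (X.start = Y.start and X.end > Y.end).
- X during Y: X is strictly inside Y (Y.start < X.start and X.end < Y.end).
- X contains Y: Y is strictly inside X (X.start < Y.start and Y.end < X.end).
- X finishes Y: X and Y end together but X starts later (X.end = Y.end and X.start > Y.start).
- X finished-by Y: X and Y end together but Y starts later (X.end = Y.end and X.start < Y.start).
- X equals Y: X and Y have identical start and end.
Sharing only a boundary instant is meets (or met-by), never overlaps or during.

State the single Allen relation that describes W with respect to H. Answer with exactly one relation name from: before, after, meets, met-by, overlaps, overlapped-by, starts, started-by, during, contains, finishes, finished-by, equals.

W = [t=784, t=935]; H = [t=49, t=246].
Compare endpoints: W.start > H.start, W.start > H.end, W.end > H.start, W.end > H.end.
That pattern is 'after'.

after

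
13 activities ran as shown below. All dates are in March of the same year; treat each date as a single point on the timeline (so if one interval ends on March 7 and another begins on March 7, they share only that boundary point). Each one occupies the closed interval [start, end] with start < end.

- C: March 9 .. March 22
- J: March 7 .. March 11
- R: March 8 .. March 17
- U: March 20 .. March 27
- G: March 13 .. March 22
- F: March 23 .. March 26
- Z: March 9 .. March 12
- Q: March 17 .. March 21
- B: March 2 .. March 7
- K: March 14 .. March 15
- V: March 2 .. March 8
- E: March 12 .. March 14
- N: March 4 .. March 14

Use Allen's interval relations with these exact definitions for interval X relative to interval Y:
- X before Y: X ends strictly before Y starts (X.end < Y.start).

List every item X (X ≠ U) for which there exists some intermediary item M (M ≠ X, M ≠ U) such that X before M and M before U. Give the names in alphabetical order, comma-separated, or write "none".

B, J, V, Z

Target U = [March 20, March 27].
Intermediaries M with M before U: B, E, J, K, N, R, V, Z.
Via B — items with X before B: none.
Via E — items with X before E: B, J, V.
Via J — items with X before J: none.
Via K — items with X before K: B, J, V, Z.
Via N — items with X before N: none.
Via R — items with X before R: B.
Via V — items with X before V: none.
Via Z — items with X before Z: B, V.
Union: B, J, V, Z.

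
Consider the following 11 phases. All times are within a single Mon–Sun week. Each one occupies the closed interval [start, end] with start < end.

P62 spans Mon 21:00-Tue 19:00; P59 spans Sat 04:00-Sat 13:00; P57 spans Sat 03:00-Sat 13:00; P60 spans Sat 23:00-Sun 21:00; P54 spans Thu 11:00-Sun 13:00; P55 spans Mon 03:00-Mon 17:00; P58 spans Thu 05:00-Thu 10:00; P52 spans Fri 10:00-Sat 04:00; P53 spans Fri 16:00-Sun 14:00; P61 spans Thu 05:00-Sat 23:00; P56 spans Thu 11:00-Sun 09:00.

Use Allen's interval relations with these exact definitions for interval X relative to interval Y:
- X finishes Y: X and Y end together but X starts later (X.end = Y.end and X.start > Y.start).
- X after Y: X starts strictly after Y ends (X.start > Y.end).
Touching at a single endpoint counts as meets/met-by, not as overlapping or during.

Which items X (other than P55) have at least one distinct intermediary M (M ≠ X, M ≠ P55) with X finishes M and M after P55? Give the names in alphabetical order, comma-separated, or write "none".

Target P55 = [Mon 03:00, Mon 17:00].
Intermediaries M with M after P55: P52, P53, P54, P56, P57, P58, P59, P60, P61, P62.
Via P52 — items with X finishes P52: none.
Via P53 — items with X finishes P53: none.
Via P54 — items with X finishes P54: none.
Via P56 — items with X finishes P56: none.
Via P57 — items with X finishes P57: P59.
Via P58 — items with X finishes P58: none.
Via P59 — items with X finishes P59: none.
Via P60 — items with X finishes P60: none.
Via P61 — items with X finishes P61: none.
Via P62 — items with X finishes P62: none.
Union: P59.

P59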